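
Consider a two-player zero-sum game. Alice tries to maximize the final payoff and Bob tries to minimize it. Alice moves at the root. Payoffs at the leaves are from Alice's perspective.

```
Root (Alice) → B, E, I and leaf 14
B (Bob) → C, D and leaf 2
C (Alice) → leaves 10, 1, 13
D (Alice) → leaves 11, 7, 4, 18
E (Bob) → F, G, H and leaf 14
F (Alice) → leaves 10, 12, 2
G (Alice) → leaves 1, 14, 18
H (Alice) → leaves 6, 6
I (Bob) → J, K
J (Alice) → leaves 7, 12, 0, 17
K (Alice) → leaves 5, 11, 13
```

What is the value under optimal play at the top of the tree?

14

C (Alice): max(10, 1, 13) = 13
D (Alice): max(11, 7, 4, 18) = 18
B (Bob): min(13, 18, 2) = 2
F (Alice): max(10, 12, 2) = 12
G (Alice): max(1, 14, 18) = 18
H (Alice): max(6, 6) = 6
E (Bob): min(12, 18, 6, 14) = 6
J (Alice): max(7, 12, 0, 17) = 17
K (Alice): max(5, 11, 13) = 13
I (Bob): min(17, 13) = 13
Root (Alice): max(2, 6, 13, 14) = 14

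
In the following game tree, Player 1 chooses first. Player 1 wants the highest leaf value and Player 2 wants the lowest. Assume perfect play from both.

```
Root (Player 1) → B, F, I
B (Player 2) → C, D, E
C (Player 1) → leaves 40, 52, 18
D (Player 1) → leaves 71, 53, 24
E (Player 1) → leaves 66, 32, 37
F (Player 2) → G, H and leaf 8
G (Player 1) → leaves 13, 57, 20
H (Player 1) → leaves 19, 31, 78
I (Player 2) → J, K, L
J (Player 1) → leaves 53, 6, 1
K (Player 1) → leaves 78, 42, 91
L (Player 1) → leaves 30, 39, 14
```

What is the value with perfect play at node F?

G: max(13, 57, 20) = 57
H: max(19, 31, 78) = 78
F: min(57, 78, 8) = 8

8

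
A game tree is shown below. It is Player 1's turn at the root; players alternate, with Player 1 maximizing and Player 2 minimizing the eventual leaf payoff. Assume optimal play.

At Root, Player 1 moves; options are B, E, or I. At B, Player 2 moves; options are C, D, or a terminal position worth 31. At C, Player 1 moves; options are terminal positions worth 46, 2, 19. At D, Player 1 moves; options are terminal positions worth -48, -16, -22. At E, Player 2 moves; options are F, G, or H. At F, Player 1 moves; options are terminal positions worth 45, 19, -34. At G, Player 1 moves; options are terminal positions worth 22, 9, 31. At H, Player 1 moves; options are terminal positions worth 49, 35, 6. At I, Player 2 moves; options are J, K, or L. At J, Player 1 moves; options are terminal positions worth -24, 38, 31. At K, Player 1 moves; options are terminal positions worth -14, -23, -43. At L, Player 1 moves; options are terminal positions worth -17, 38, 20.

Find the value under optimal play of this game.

31

C (Player 1): max(46, 2, 19) = 46
D (Player 1): max(-48, -16, -22) = -16
B (Player 2): min(46, -16, 31) = -16
F (Player 1): max(45, 19, -34) = 45
G (Player 1): max(22, 9, 31) = 31
H (Player 1): max(49, 35, 6) = 49
E (Player 2): min(45, 31, 49) = 31
J (Player 1): max(-24, 38, 31) = 38
K (Player 1): max(-14, -23, -43) = -14
L (Player 1): max(-17, 38, 20) = 38
I (Player 2): min(38, -14, 38) = -14
Root (Player 1): max(-16, 31, -14) = 31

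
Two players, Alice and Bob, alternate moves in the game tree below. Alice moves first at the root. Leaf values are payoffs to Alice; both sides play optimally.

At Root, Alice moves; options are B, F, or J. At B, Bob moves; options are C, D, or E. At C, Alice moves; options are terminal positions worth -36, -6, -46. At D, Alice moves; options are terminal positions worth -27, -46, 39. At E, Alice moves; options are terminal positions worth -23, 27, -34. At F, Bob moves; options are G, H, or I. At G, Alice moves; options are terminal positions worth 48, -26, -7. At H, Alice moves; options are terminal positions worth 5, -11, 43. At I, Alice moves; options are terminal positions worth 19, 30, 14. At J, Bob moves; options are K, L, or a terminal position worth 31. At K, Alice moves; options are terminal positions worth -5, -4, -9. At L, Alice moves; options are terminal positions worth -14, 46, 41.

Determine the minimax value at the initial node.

30

C (Alice): max(-36, -6, -46) = -6
D (Alice): max(-27, -46, 39) = 39
E (Alice): max(-23, 27, -34) = 27
B (Bob): min(-6, 39, 27) = -6
G (Alice): max(48, -26, -7) = 48
H (Alice): max(5, -11, 43) = 43
I (Alice): max(19, 30, 14) = 30
F (Bob): min(48, 43, 30) = 30
K (Alice): max(-5, -4, -9) = -4
L (Alice): max(-14, 46, 41) = 46
J (Bob): min(-4, 46, 31) = -4
Root (Alice): max(-6, 30, -4) = 30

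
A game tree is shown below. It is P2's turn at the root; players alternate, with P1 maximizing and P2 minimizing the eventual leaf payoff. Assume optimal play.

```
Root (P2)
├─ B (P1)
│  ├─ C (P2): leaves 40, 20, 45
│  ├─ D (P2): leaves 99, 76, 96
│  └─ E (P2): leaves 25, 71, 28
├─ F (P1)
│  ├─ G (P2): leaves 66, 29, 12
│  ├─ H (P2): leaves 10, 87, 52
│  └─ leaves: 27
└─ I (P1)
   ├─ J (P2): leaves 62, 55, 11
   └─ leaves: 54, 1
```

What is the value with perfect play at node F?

G: min(66, 29, 12) = 12
H: min(10, 87, 52) = 10
F: max(12, 10, 27) = 27

27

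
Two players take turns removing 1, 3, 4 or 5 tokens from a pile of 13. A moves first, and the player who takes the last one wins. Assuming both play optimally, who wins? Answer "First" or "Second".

First

Positions where the player to move wins (W) vs loses (L):
i:   0  1  2  3  4  5  6  7  8  9 10 11 12 13
     L  W  L  W  W  W  W  W  L  W  L  W  W  W
Position 13 is W, so the first player wins.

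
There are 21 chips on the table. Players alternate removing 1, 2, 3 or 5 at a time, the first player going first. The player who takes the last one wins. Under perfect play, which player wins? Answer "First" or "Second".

Compute winning (W) and losing (L) positions by backward induction:
i:   0  1  2  3  4  5  6  7  8  9 10 11 12 13 14 15 16 17 18 19 20 21
     L  W  W  W  L  W  W  W  L  W  W  W  L  W  W  W  L  W  W  W  L  W
Position 21 is W, so the first player wins.

First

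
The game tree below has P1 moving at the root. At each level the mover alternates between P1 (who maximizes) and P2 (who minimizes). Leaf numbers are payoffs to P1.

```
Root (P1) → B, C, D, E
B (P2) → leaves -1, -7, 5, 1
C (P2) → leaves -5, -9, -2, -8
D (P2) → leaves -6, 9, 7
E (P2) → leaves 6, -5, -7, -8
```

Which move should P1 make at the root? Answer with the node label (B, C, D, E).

D

B (P2): min(-1, -7, 5, 1) = -7
C (P2): min(-5, -9, -2, -8) = -9
D (P2): min(-6, 9, 7) = -6
E (P2): min(6, -5, -7, -8) = -8
Root (P1): max(-7, -9, -6, -8) = -6
P1 picks the child with the highest value: D (value -6).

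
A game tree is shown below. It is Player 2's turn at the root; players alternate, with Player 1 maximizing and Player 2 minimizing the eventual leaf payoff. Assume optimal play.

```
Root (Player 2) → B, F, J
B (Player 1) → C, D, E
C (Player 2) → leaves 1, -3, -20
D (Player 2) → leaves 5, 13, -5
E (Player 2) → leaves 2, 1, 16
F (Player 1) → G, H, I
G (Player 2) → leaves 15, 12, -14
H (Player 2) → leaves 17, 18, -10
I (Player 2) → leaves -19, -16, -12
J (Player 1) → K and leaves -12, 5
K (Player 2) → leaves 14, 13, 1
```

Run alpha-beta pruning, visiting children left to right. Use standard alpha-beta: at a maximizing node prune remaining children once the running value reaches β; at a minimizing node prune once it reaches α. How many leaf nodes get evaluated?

C [α=-∞,β=+∞]: v=-20
D [α=-20,β=+∞]: v=-5
E [α=-5,β=+∞]: v=1
B [α=-∞,β=+∞]: v=1
G [α=-∞,β=1]: v=-14
H [α=-14,β=1]: v=-10
I [α=-10,β=1]: v=-19 after child 1 ≤ α → α-cutoff, skip 2
F [α=-∞,β=1]: v=-10
K [α=-∞,β=-10]: v=1
J [α=-∞,β=-10]: v=1 after child 1 ≥ β → β-cutoff, skip 2
Root [α=-∞,β=+∞]: v=-10
Leaves evaluated: 19 of 23.

19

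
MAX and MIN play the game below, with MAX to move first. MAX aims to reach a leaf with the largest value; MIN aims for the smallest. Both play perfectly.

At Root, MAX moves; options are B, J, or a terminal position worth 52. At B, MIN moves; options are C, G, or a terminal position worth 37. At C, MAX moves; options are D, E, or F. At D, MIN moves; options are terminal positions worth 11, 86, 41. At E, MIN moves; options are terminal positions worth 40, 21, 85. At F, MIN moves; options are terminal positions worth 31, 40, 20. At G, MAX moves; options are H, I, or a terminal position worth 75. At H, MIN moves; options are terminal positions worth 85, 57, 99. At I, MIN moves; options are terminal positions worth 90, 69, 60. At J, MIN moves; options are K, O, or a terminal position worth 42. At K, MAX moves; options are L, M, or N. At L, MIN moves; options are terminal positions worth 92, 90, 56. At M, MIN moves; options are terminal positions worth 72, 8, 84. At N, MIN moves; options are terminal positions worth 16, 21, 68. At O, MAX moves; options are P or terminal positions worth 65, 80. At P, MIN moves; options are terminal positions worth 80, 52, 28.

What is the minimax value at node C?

21

D: min(11, 86, 41) = 11
E: min(40, 21, 85) = 21
F: min(31, 40, 20) = 20
C: max(11, 21, 20) = 21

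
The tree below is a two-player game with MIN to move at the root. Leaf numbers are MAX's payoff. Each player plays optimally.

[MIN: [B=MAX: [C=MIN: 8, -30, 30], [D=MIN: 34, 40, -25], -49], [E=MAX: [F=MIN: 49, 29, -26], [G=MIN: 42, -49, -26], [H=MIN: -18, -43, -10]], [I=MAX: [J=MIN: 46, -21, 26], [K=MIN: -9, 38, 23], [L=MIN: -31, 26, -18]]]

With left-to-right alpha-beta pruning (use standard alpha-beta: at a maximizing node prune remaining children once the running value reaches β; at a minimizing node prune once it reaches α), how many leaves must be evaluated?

C [α=-∞,β=+∞]: v=-30
D [α=-30,β=+∞]: v=-25
B [α=-∞,β=+∞]: v=-25
F [α=-∞,β=-25]: v=-26
G [α=-26,β=-25]: v=-49 after child 2 ≤ α → α-cutoff, skip 1
H [α=-26,β=-25]: v=-43 after child 2 ≤ α → α-cutoff, skip 1
E [α=-∞,β=-25]: v=-26
J [α=-∞,β=-26]: v=-21
I [α=-∞,β=-26]: v=-21 after child 1 ≥ β → β-cutoff, skip 2
Root [α=-∞,β=+∞]: v=-26
Leaves evaluated: 17 of 25.

17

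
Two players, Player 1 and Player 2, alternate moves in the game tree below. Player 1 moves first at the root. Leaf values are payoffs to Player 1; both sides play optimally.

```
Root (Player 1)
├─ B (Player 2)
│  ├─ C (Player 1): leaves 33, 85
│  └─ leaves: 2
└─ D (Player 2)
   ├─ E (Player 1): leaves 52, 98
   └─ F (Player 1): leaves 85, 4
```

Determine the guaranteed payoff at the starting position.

85

C (Player 1): max(33, 85) = 85
B (Player 2): min(85, 2) = 2
E (Player 1): max(52, 98) = 98
F (Player 1): max(85, 4) = 85
D (Player 2): min(98, 85) = 85
Root (Player 1): max(2, 85) = 85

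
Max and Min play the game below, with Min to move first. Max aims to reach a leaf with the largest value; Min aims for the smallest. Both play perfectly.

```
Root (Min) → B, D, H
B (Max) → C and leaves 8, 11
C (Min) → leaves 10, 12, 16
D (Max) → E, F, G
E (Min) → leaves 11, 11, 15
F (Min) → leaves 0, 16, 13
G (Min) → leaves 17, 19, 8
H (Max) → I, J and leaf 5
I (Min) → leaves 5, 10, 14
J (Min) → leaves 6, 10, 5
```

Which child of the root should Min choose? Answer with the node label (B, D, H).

C (Min): min(10, 12, 16) = 10
B (Max): max(10, 8, 11) = 11
E (Min): min(11, 11, 15) = 11
F (Min): min(0, 16, 13) = 0
G (Min): min(17, 19, 8) = 8
D (Max): max(11, 0, 8) = 11
I (Min): min(5, 10, 14) = 5
J (Min): min(6, 10, 5) = 5
H (Max): max(5, 5, 5) = 5
Root (Min): min(11, 11, 5) = 5
Min picks the child with the lowest value: H (value 5).

H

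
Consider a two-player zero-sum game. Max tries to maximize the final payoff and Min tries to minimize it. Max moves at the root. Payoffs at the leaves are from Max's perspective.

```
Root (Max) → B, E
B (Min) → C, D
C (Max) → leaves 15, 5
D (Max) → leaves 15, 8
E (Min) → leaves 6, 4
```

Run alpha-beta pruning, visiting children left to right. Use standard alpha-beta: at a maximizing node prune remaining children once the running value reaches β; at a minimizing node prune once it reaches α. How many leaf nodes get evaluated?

C [α=-∞,β=+∞]: v=15
D [α=-∞,β=15]: v=15 after child 1 ≥ β → β-cutoff, skip 1
B [α=-∞,β=+∞]: v=15
E [α=15,β=+∞]: v=6 after child 1 ≤ α → α-cutoff, skip 1
Root [α=-∞,β=+∞]: v=15
Leaves evaluated: 4 of 6.

4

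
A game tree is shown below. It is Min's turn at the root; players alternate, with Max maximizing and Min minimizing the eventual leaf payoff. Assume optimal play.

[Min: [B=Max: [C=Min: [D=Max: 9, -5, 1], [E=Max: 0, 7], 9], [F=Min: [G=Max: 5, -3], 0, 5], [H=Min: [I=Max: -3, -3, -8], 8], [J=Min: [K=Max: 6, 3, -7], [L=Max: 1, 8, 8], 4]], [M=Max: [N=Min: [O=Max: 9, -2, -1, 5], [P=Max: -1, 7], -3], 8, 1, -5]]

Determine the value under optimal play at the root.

7

D (Max): max(9, -5, 1) = 9
E (Max): max(0, 7) = 7
C (Min): min(9, 7, 9) = 7
G (Max): max(5, -3) = 5
F (Min): min(5, 0, 5) = 0
I (Max): max(-3, -3, -8) = -3
H (Min): min(-3, 8) = -3
K (Max): max(6, 3, -7) = 6
L (Max): max(1, 8, 8) = 8
J (Min): min(6, 8, 4) = 4
B (Max): max(7, 0, -3, 4) = 7
O (Max): max(9, -2, -1, 5) = 9
P (Max): max(-1, 7) = 7
N (Min): min(9, 7, -3) = -3
M (Max): max(-3, 8, 1, -5) = 8
Root (Min): min(7, 8) = 7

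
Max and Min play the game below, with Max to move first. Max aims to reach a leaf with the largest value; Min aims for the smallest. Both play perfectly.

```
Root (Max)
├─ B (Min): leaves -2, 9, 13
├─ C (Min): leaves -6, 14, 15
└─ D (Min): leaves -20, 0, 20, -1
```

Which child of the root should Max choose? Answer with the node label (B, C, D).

B

B (Min): min(-2, 9, 13) = -2
C (Min): min(-6, 14, 15) = -6
D (Min): min(-20, 0, 20, -1) = -20
Root (Max): max(-2, -6, -20) = -2
Max picks the child with the highest value: B (value -2).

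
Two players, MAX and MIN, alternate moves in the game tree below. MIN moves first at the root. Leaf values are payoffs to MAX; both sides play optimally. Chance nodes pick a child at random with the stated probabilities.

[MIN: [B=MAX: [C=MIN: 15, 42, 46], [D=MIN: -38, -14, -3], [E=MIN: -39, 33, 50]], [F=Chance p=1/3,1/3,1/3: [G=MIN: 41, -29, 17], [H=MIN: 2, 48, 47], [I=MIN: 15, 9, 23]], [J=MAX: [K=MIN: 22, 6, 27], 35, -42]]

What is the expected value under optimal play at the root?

-6

C (MIN): min(15, 42, 46) = 15
D (MIN): min(-38, -14, -3) = -38
E (MIN): min(-39, 33, 50) = -39
B (MAX): max(15, -38, -39) = 15
G (MIN): min(41, -29, 17) = -29
H (MIN): min(2, 48, 47) = 2
I (MIN): min(15, 9, 23) = 9
F (Chance): 1/3·-29 + 1/3·2 + 1/3·9 = -6
K (MIN): min(22, 6, 27) = 6
J (MAX): max(6, 35, -42) = 35
Root (MIN): min(15, -6, 35) = -6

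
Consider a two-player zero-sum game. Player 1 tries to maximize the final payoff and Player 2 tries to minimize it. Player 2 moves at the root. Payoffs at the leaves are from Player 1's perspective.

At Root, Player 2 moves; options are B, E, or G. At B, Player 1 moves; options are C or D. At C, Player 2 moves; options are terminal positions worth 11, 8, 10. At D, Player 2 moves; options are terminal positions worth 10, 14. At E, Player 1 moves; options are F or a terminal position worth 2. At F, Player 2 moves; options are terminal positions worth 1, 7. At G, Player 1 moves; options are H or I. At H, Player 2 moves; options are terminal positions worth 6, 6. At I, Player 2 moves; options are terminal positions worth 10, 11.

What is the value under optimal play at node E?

2

F: min(1, 7) = 1
E: max(1, 2) = 2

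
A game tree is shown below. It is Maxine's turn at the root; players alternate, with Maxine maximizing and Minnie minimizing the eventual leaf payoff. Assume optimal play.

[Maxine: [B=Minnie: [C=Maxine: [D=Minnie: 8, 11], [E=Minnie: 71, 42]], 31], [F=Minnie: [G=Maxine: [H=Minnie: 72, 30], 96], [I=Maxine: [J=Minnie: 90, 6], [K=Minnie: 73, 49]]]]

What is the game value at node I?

J: min(90, 6) = 6
K: min(73, 49) = 49
I: max(6, 49) = 49

49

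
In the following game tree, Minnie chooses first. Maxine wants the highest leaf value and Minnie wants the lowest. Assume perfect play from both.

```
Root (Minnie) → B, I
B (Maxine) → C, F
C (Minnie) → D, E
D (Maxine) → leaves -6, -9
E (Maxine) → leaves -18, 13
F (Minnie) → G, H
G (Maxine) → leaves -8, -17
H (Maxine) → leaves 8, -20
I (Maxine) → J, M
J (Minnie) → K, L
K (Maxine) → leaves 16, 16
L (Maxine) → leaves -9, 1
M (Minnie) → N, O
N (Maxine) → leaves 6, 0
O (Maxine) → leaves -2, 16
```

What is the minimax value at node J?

K: max(16, 16) = 16
L: max(-9, 1) = 1
J: min(16, 1) = 1

1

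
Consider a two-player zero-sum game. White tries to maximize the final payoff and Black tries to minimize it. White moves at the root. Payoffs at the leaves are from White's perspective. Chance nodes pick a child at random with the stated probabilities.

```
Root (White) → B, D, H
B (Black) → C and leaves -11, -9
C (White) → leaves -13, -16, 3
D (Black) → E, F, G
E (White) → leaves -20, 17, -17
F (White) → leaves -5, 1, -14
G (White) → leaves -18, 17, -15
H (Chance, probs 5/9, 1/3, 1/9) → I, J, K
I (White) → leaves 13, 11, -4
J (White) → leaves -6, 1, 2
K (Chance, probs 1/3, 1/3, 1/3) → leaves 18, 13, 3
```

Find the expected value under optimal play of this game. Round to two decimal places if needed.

C (White): max(-13, -16, 3) = 3
B (Black): min(3, -11, -9) = -11
E (White): max(-20, 17, -17) = 17
F (White): max(-5, 1, -14) = 1
G (White): max(-18, 17, -15) = 17
D (Black): min(17, 1, 17) = 1
I (White): max(13, 11, -4) = 13
J (White): max(-6, 1, 2) = 2
K (Chance): 1/3·18 + 1/3·13 + 1/3·3 = 11.33
H (Chance): 5/9·13 + 1/3·2 + 1/9·11.33 = 9.15
Root (White): max(-11, 1, 9.15) = 9.15

9.15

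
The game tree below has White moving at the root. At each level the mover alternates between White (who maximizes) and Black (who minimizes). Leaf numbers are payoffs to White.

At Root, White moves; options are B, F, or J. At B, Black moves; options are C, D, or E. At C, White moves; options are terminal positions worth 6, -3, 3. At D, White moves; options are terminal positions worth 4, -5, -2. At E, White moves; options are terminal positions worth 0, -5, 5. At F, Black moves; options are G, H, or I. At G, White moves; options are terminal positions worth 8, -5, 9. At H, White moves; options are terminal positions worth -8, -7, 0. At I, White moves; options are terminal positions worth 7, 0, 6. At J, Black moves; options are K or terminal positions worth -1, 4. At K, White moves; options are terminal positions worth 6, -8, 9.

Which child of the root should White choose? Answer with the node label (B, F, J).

C (White): max(6, -3, 3) = 6
D (White): max(4, -5, -2) = 4
E (White): max(0, -5, 5) = 5
B (Black): min(6, 4, 5) = 4
G (White): max(8, -5, 9) = 9
H (White): max(-8, -7, 0) = 0
I (White): max(7, 0, 6) = 7
F (Black): min(9, 0, 7) = 0
K (White): max(6, -8, 9) = 9
J (Black): min(9, -1, 4) = -1
Root (White): max(4, 0, -1) = 4
White picks the child with the highest value: B (value 4).

B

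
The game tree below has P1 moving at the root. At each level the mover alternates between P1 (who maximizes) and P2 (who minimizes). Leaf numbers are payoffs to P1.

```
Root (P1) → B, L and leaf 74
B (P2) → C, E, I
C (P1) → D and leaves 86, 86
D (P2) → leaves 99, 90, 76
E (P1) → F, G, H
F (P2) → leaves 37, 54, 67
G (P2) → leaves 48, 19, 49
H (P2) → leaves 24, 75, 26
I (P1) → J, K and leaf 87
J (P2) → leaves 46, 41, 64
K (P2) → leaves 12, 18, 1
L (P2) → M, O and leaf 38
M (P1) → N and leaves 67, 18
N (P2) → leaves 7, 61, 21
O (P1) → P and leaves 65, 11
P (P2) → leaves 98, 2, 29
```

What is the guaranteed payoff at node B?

37

D: min(99, 90, 76) = 76
C: max(76, 86, 86) = 86
F: min(37, 54, 67) = 37
G: min(48, 19, 49) = 19
H: min(24, 75, 26) = 24
E: max(37, 19, 24) = 37
J: min(46, 41, 64) = 41
K: min(12, 18, 1) = 1
I: max(41, 1, 87) = 87
B: min(86, 37, 87) = 37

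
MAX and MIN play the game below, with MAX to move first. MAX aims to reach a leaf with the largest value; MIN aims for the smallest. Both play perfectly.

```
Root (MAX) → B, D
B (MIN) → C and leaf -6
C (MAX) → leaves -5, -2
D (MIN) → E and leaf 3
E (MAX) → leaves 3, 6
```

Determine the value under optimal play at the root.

C (MAX): max(-5, -2) = -2
B (MIN): min(-2, -6) = -6
E (MAX): max(3, 6) = 6
D (MIN): min(6, 3) = 3
Root (MAX): max(-6, 3) = 3

3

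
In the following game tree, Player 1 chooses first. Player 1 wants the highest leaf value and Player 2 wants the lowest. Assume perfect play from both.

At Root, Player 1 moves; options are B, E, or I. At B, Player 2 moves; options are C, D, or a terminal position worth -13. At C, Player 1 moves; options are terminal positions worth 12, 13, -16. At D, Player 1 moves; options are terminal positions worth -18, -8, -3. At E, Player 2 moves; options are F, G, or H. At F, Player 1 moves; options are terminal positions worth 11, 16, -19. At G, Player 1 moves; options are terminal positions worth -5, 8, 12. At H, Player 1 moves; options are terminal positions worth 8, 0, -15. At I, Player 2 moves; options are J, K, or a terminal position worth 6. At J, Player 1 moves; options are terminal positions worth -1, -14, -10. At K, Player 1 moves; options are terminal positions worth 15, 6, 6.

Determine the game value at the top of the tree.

8

C (Player 1): max(12, 13, -16) = 13
D (Player 1): max(-18, -8, -3) = -3
B (Player 2): min(13, -3, -13) = -13
F (Player 1): max(11, 16, -19) = 16
G (Player 1): max(-5, 8, 12) = 12
H (Player 1): max(8, 0, -15) = 8
E (Player 2): min(16, 12, 8) = 8
J (Player 1): max(-1, -14, -10) = -1
K (Player 1): max(15, 6, 6) = 15
I (Player 2): min(-1, 15, 6) = -1
Root (Player 1): max(-13, 8, -1) = 8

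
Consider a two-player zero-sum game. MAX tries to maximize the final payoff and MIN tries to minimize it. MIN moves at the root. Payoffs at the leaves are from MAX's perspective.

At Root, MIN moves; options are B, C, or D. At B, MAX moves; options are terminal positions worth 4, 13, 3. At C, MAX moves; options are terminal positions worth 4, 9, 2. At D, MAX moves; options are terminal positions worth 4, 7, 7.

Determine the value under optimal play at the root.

B (MAX): max(4, 13, 3) = 13
C (MAX): max(4, 9, 2) = 9
D (MAX): max(4, 7, 7) = 7
Root (MIN): min(13, 9, 7) = 7

7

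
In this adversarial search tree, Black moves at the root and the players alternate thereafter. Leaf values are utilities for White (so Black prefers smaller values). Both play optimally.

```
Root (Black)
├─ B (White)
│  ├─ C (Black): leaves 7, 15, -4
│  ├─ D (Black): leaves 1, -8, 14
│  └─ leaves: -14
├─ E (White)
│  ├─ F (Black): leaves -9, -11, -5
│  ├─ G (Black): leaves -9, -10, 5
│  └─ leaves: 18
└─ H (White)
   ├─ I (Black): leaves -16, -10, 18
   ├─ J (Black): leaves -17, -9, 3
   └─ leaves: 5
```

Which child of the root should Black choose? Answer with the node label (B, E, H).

B

C (Black): min(7, 15, -4) = -4
D (Black): min(1, -8, 14) = -8
B (White): max(-4, -8, -14) = -4
F (Black): min(-9, -11, -5) = -11
G (Black): min(-9, -10, 5) = -10
E (White): max(-11, -10, 18) = 18
I (Black): min(-16, -10, 18) = -16
J (Black): min(-17, -9, 3) = -17
H (White): max(-16, -17, 5) = 5
Root (Black): min(-4, 18, 5) = -4
Black picks the child with the lowest value: B (value -4).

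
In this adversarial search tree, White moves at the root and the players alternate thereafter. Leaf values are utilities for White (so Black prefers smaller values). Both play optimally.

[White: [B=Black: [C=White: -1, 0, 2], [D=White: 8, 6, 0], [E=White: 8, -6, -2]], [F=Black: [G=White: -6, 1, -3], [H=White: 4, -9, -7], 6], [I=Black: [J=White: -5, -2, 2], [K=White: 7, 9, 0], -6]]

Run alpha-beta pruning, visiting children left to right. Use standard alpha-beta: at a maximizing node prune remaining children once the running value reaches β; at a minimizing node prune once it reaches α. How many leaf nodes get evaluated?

11

C [α=-∞,β=+∞]: v=2
D [α=-∞,β=2]: v=8 after child 1 ≥ β → β-cutoff, skip 2
E [α=-∞,β=2]: v=8 after child 1 ≥ β → β-cutoff, skip 2
B [α=-∞,β=+∞]: v=2
G [α=2,β=+∞]: v=1
F [α=2,β=+∞]: v=1 after child 1 ≤ α → α-cutoff, skip 2
J [α=2,β=+∞]: v=2
I [α=2,β=+∞]: v=2 after child 1 ≤ α → α-cutoff, skip 2
Root [α=-∞,β=+∞]: v=2
Leaves evaluated: 11 of 23.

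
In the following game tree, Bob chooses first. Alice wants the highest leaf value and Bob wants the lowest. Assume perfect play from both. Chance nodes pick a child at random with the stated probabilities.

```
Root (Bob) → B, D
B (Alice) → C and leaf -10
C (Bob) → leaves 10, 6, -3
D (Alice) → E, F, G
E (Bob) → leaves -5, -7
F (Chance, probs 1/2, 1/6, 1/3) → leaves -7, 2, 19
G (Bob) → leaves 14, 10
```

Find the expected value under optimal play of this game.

C (Bob): min(10, 6, -3) = -3
B (Alice): max(-3, -10) = -3
E (Bob): min(-5, -7) = -7
F (Chance): 1/2·-7 + 1/6·2 + 1/3·19 = 3.17
G (Bob): min(14, 10) = 10
D (Alice): max(-7, 3.17, 10) = 10
Root (Bob): min(-3, 10) = -3

-3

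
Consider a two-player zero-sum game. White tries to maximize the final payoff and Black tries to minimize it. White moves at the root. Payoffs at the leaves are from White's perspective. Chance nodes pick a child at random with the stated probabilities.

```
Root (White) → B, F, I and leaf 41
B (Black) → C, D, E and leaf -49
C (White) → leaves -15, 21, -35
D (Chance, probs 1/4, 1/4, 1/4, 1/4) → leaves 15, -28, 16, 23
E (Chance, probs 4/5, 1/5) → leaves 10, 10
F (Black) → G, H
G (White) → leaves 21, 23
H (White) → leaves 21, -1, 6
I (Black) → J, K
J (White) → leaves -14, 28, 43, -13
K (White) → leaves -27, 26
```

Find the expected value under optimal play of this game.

41

C (White): max(-15, 21, -35) = 21
D (Chance): 1/4·15 + 1/4·-28 + 1/4·16 + 1/4·23 = 6.5
E (Chance): 4/5·10 + 1/5·10 = 10
B (Black): min(21, 6.5, 10, -49) = -49
G (White): max(21, 23) = 23
H (White): max(21, -1, 6) = 21
F (Black): min(23, 21) = 21
J (White): max(-14, 28, 43, -13) = 43
K (White): max(-27, 26) = 26
I (Black): min(43, 26) = 26
Root (White): max(-49, 21, 26, 41) = 41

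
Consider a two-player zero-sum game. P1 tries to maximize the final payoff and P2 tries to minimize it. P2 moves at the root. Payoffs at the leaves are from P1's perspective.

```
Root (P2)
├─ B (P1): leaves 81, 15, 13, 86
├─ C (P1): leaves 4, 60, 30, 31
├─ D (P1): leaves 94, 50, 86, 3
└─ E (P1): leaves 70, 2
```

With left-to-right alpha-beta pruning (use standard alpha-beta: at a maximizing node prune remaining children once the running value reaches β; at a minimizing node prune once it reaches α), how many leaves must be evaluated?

B [α=-∞,β=+∞]: v=86
C [α=-∞,β=86]: v=60
D [α=-∞,β=60]: v=94 after child 1 ≥ β → β-cutoff, skip 3
E [α=-∞,β=60]: v=70 after child 1 ≥ β → β-cutoff, skip 1
Root [α=-∞,β=+∞]: v=60
Leaves evaluated: 10 of 14.

10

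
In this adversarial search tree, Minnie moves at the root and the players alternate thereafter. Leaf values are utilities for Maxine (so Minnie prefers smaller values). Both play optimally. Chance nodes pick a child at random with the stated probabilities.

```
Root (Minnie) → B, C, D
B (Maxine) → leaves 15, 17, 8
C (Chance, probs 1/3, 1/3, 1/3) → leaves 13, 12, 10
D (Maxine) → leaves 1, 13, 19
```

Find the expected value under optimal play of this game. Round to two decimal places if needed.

B (Maxine): max(15, 17, 8) = 17
C (Chance): 1/3·13 + 1/3·12 + 1/3·10 = 11.67
D (Maxine): max(1, 13, 19) = 19
Root (Minnie): min(17, 11.67, 19) = 11.67

11.67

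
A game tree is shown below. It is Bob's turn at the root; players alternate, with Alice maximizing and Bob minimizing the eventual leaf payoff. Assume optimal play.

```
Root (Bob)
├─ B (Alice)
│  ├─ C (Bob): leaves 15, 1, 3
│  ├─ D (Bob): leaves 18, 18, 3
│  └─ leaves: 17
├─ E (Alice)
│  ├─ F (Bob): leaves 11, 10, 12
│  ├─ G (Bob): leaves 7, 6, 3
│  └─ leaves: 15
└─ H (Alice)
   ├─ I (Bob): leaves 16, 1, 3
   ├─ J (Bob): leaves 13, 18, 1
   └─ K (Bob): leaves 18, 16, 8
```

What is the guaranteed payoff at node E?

15

F: min(11, 10, 12) = 10
G: min(7, 6, 3) = 3
E: max(10, 3, 15) = 15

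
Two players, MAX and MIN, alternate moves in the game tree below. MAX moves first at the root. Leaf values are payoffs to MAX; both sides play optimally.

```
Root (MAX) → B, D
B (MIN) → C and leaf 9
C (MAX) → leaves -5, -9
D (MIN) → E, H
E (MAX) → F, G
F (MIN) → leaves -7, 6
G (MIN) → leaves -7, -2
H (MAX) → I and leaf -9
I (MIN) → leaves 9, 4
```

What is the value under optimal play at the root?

C (MAX): max(-5, -9) = -5
B (MIN): min(-5, 9) = -5
F (MIN): min(-7, 6) = -7
G (MIN): min(-7, -2) = -7
E (MAX): max(-7, -7) = -7
I (MIN): min(9, 4) = 4
H (MAX): max(4, -9) = 4
D (MIN): min(-7, 4) = -7
Root (MAX): max(-5, -7) = -5

-5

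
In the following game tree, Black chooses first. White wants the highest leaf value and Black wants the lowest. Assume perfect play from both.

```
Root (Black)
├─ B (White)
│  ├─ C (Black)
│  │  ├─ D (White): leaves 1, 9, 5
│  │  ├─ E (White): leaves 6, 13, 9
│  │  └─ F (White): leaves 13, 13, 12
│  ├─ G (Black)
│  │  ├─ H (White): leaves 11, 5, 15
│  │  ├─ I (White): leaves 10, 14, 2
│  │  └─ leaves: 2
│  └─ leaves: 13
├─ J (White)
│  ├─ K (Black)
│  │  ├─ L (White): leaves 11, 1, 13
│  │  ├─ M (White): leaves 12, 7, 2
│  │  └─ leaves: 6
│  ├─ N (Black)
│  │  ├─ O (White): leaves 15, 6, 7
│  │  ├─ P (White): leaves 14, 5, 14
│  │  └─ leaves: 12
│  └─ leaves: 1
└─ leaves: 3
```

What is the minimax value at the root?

D (White): max(1, 9, 5) = 9
E (White): max(6, 13, 9) = 13
F (White): max(13, 13, 12) = 13
C (Black): min(9, 13, 13) = 9
H (White): max(11, 5, 15) = 15
I (White): max(10, 14, 2) = 14
G (Black): min(15, 14, 2) = 2
B (White): max(9, 2, 13) = 13
L (White): max(11, 1, 13) = 13
M (White): max(12, 7, 2) = 12
K (Black): min(13, 12, 6) = 6
O (White): max(15, 6, 7) = 15
P (White): max(14, 5, 14) = 14
N (Black): min(15, 14, 12) = 12
J (White): max(6, 12, 1) = 12
Root (Black): min(13, 12, 3) = 3

3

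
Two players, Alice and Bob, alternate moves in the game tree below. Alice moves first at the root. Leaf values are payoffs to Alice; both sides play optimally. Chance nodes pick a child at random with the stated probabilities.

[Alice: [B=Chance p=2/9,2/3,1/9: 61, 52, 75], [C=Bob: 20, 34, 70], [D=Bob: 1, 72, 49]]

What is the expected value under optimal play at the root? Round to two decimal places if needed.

56.56

B (Chance): 2/9·61 + 2/3·52 + 1/9·75 = 56.56
C (Bob): min(20, 34, 70) = 20
D (Bob): min(1, 72, 49) = 1
Root (Alice): max(56.56, 20, 1) = 56.56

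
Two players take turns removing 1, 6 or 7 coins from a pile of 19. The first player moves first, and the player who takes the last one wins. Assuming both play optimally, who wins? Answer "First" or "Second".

W/L table (W = player to move can force a win):
i:   0  1  2  3  4  5  6  7  8  9 10 11 12 13 14 15 16 17 18 19
     L  W  L  W  L  W  W  W  W  W  W  W  L  W  L  W  L  W  W  W
Position 19 is W, so the first player wins.

First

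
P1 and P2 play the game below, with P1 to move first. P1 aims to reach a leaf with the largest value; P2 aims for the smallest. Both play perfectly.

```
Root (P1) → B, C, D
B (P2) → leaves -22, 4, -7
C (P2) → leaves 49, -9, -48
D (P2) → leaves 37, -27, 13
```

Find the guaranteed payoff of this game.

-22

B (P2): min(-22, 4, -7) = -22
C (P2): min(49, -9, -48) = -48
D (P2): min(37, -27, 13) = -27
Root (P1): max(-22, -48, -27) = -22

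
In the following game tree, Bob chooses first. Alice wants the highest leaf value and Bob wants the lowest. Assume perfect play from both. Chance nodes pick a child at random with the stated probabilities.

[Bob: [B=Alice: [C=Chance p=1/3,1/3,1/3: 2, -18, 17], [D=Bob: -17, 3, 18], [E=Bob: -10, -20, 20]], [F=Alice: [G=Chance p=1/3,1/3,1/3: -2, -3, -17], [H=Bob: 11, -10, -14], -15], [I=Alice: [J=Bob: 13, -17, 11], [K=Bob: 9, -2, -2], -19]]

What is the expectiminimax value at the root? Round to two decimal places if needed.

C (Chance): 1/3·2 + 1/3·-18 + 1/3·17 = 0.33
D (Bob): min(-17, 3, 18) = -17
E (Bob): min(-10, -20, 20) = -20
B (Alice): max(0.33, -17, -20) = 0.33
G (Chance): 1/3·-2 + 1/3·-3 + 1/3·-17 = -7.33
H (Bob): min(11, -10, -14) = -14
F (Alice): max(-7.33, -14, -15) = -7.33
J (Bob): min(13, -17, 11) = -17
K (Bob): min(9, -2, -2) = -2
I (Alice): max(-17, -2, -19) = -2
Root (Bob): min(0.33, -7.33, -2) = -7.33

-7.33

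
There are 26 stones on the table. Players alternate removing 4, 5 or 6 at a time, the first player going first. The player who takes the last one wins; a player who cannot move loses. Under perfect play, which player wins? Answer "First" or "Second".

First

Mark each pile size as W (mover wins) or L (mover loses):
i:   0  1  2  3  4  5  6  7  8  9 10 11 12 13 14 15 16 17 18 19 20 21 22 23 24 25 26
     L  L  L  L  W  W  W  W  W  W  L  L  L  L  W  W  W  W  W  W  L  L  L  L  W  W  W
Position 26 is W, so the first player wins.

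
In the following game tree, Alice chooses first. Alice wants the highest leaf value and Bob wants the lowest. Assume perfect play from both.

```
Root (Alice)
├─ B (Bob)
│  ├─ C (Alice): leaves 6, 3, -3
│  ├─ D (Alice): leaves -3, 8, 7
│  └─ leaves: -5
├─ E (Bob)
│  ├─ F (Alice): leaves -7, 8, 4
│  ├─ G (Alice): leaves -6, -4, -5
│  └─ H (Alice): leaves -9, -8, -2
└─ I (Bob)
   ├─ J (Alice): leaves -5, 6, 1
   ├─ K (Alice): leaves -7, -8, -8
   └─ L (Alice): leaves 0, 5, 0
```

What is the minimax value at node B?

C: max(6, 3, -3) = 6
D: max(-3, 8, 7) = 8
B: min(6, 8, -5) = -5

-5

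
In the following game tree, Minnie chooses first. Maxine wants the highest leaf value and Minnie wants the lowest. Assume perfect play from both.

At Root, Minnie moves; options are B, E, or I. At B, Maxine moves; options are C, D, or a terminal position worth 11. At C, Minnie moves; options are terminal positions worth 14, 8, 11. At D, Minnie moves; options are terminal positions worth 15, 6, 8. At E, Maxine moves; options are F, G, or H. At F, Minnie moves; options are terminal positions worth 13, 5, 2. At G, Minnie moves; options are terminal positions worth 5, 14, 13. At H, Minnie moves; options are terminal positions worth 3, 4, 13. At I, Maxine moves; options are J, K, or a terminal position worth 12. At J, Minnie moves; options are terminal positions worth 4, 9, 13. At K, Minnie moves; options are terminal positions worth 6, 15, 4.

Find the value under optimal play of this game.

5

C (Minnie): min(14, 8, 11) = 8
D (Minnie): min(15, 6, 8) = 6
B (Maxine): max(8, 6, 11) = 11
F (Minnie): min(13, 5, 2) = 2
G (Minnie): min(5, 14, 13) = 5
H (Minnie): min(3, 4, 13) = 3
E (Maxine): max(2, 5, 3) = 5
J (Minnie): min(4, 9, 13) = 4
K (Minnie): min(6, 15, 4) = 4
I (Maxine): max(4, 4, 12) = 12
Root (Minnie): min(11, 5, 12) = 5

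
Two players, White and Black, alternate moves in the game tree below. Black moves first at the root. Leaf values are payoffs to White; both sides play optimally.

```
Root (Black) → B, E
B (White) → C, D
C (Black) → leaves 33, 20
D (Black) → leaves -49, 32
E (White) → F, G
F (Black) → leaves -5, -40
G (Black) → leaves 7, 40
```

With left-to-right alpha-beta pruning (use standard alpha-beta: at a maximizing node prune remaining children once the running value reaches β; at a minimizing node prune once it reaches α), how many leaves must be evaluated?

7

C [α=-∞,β=+∞]: v=20
D [α=20,β=+∞]: v=-49 after child 1 ≤ α → α-cutoff, skip 1
B [α=-∞,β=+∞]: v=20
F [α=-∞,β=20]: v=-40
G [α=-40,β=20]: v=7
E [α=-∞,β=20]: v=7
Root [α=-∞,β=+∞]: v=7
Leaves evaluated: 7 of 8.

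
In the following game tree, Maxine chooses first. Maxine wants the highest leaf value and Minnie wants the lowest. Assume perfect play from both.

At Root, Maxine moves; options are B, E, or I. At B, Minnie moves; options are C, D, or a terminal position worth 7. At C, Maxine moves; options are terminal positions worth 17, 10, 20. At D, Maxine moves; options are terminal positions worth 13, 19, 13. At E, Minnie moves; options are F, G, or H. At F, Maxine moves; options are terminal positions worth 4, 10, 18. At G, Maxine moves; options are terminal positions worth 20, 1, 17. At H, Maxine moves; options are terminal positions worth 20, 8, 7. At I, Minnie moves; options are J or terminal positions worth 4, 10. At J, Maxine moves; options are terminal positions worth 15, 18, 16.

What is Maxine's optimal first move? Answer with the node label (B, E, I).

C (Maxine): max(17, 10, 20) = 20
D (Maxine): max(13, 19, 13) = 19
B (Minnie): min(20, 19, 7) = 7
F (Maxine): max(4, 10, 18) = 18
G (Maxine): max(20, 1, 17) = 20
H (Maxine): max(20, 8, 7) = 20
E (Minnie): min(18, 20, 20) = 18
J (Maxine): max(15, 18, 16) = 18
I (Minnie): min(18, 4, 10) = 4
Root (Maxine): max(7, 18, 4) = 18
Maxine picks the child with the highest value: E (value 18).

E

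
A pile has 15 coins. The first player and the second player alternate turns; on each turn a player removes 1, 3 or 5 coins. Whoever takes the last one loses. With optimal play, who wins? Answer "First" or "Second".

Second

i:   0  1  2  3  4  5  6  7  8  9 10 11 12 13 14 15
     W  L  W  L  W  L  W  L  W  L  W  L  W  L  W  L
Position 15 is L, so the second player wins.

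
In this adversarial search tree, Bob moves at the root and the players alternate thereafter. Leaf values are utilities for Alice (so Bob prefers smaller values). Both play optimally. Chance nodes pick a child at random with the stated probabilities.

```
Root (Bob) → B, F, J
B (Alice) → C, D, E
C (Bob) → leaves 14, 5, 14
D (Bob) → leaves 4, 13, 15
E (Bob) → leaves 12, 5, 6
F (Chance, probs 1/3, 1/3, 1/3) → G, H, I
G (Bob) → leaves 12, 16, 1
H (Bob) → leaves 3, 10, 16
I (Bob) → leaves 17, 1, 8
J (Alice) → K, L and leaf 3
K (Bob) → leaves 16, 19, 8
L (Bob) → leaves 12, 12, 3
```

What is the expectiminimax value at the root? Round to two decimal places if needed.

1.67

C (Bob): min(14, 5, 14) = 5
D (Bob): min(4, 13, 15) = 4
E (Bob): min(12, 5, 6) = 5
B (Alice): max(5, 4, 5) = 5
G (Bob): min(12, 16, 1) = 1
H (Bob): min(3, 10, 16) = 3
I (Bob): min(17, 1, 8) = 1
F (Chance): 1/3·1 + 1/3·3 + 1/3·1 = 1.67
K (Bob): min(16, 19, 8) = 8
L (Bob): min(12, 12, 3) = 3
J (Alice): max(8, 3, 3) = 8
Root (Bob): min(5, 1.67, 8) = 1.67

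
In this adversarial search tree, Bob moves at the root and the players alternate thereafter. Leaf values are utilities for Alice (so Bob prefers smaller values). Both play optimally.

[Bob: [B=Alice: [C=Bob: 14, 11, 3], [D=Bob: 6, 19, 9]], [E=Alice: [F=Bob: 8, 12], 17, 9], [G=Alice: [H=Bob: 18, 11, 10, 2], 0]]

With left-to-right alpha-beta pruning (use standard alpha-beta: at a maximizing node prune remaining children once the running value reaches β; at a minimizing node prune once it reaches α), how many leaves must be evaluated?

C [α=-∞,β=+∞]: v=3
D [α=3,β=+∞]: v=6
B [α=-∞,β=+∞]: v=6
F [α=-∞,β=6]: v=8
E [α=-∞,β=6]: v=8 after child 1 ≥ β → β-cutoff, skip 2
H [α=-∞,β=6]: v=2
G [α=-∞,β=6]: v=2
Root [α=-∞,β=+∞]: v=2
Leaves evaluated: 13 of 15.

13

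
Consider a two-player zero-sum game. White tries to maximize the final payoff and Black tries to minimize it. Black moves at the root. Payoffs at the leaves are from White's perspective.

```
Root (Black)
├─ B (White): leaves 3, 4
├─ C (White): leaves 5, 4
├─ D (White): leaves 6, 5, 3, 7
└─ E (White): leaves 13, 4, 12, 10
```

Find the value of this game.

4

B (White): max(3, 4) = 4
C (White): max(5, 4) = 5
D (White): max(6, 5, 3, 7) = 7
E (White): max(13, 4, 12, 10) = 13
Root (Black): min(4, 5, 7, 13) = 4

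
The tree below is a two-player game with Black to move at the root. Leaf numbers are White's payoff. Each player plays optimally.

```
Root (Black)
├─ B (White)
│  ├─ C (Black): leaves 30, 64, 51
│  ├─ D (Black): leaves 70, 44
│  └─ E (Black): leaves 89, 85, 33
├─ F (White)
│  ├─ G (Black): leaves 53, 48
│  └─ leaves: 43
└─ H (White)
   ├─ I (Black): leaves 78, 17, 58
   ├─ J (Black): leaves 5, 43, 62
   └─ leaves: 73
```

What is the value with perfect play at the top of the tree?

44

C (Black): min(30, 64, 51) = 30
D (Black): min(70, 44) = 44
E (Black): min(89, 85, 33) = 33
B (White): max(30, 44, 33) = 44
G (Black): min(53, 48) = 48
F (White): max(48, 43) = 48
I (Black): min(78, 17, 58) = 17
J (Black): min(5, 43, 62) = 5
H (White): max(17, 5, 73) = 73
Root (Black): min(44, 48, 73) = 44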